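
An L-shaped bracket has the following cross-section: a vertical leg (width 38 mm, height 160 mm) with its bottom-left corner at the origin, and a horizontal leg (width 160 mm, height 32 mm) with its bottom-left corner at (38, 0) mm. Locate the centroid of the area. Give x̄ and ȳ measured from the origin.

x̄ = 64.26 mm, ȳ = 50.74 mm

vertical leg: A = 38 × 160 = 6080.00, centroid at (19.00, 80.00).
horizontal leg: A = 160 × 32 = 5120.00, centroid at (118.00, 16.00).
ΣA = 11200.00 mm², ΣAx̄ = 719680.00 mm³, ΣAȳ = 568320.00 mm³.
x̄ = 719680.00/11200.00 = 64.26 mm; ȳ = 568320.00/11200.00 = 50.74 mm.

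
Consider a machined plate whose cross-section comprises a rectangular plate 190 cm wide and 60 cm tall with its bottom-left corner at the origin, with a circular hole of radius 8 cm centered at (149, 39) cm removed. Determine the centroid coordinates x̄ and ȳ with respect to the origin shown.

x̄ = 94.03 cm, ȳ = 29.84 cm

plate: A = 190 × 60 = 11400.00, centroid at (95.00, 30.00).
hole: A = −π·8² = -201.06, centroid at (149.00, 39.00).
ΣA = 11198.94 cm², ΣAx̄ = 1053041.77 cm³, ΣAȳ = 334158.58 cm³.
x̄ = 1053041.77/11198.94 = 94.03 cm; ȳ = 334158.58/11198.94 = 29.84 cm.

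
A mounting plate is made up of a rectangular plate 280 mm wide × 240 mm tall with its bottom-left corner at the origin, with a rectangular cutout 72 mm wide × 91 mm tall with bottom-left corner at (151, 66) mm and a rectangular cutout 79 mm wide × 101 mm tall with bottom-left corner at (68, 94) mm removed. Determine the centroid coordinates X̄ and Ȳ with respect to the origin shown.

Part | A | x̄ᵢ | ȳᵢ | A·x̄ᵢ | A·ȳᵢ
plate | 67200.00 | 140.00 | 120.00 | 9408000.00 | 8064000.00
hole 1 | -6552.00 | 187.00 | 111.50 | -1225224.00 | -730548.00
hole 2 | -7979.00 | 107.50 | 144.50 | -857742.50 | -1152965.50
Σ | 52669.00 |  |  | 7325033.50 | 6180486.50
X̄ = 7325033.50 / 52669.00 = 139.08 mm
Ȳ = 6180486.50 / 52669.00 = 117.35 mm

X̄ = 139.08 mm, Ȳ = 117.35 mm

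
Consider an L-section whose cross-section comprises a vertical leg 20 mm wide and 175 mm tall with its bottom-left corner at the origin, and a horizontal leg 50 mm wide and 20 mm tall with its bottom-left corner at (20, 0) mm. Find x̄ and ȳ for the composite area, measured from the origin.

x̄ = 17.78 mm, ȳ = 70.28 mm

vertical leg: A = 20 × 175 = 3500.00, centroid at (10.00, 87.50).
horizontal leg: A = 50 × 20 = 1000.00, centroid at (45.00, 10.00).
ΣA = 4500.00 mm²
ΣAx̄ = (3500.00)(10.00) + (1000.00)(45.00) = 80000.00 mm³
ΣAȳ = (3500.00)(87.50) + (1000.00)(10.00) = 316250.00 mm³
x̄ = 80000.00 / 4500.00 = 17.78 mm
ȳ = 316250.00 / 4500.00 = 70.28 mm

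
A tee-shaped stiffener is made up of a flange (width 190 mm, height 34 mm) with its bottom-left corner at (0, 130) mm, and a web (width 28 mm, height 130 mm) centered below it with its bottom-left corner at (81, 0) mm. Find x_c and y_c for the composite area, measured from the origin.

x_c = 95.00 mm, y_c = 117.45 mm

Part | A | x̄ᵢ | ȳᵢ | A·x̄ᵢ | A·ȳᵢ
web | 3640.00 | 95.00 | 65.00 | 345800.00 | 236600.00
flange | 6460.00 | 95.00 | 147.00 | 613700.00 | 949620.00
Σ | 10100.00 |  |  | 959500.00 | 1186220.00
x_c = 959500.00 / 10100.00 = 95.00 mm
y_c = 1186220.00 / 10100.00 = 117.45 mm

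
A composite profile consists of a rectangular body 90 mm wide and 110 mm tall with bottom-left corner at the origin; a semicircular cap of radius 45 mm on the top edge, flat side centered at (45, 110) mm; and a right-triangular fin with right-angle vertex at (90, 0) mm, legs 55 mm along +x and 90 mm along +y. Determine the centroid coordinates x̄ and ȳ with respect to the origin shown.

rectangular body: A = 90 × 110 = 9900.00, centroid at (45.00, 55.00).
semicircular top: A = ½π·45² = 3180.86, centroid at (45.00, 129.10).
triangular fin: A = ½·55·90 = 2475.00, centroid at (108.33, 30.00).
ΣA = 15555.86 mm², ΣAx̄ = 856763.82 mm³, ΣAȳ = 1029394.88 mm³.
x̄ = 856763.82/15555.86 = 55.08 mm; ȳ = 1029394.88/15555.86 = 66.17 mm.

x̄ = 55.08 mm, ȳ = 66.17 mm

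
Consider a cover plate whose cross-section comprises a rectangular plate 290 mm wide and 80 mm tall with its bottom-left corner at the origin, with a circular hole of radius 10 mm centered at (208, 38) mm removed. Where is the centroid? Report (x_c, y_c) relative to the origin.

plate: A = 290 × 80 = 23200.00, centroid at (145.00, 40.00).
hole: A = −π·10² = -314.16, centroid at (208.00, 38.00).
ΣA = 22885.84 mm², ΣAx_c = 3298654.87 mm³, ΣAy_c = 916061.95 mm³.
x_c = 3298654.87/22885.84 = 144.14 mm; y_c = 916061.95/22885.84 = 40.03 mm.

x_c = 144.14 mm, y_c = 40.03 mm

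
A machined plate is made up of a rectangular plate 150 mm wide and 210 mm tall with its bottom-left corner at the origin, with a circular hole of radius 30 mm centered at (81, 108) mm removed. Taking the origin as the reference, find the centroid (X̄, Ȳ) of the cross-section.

plate: A = 150 × 210 = 31500.00, centroid at (75.00, 105.00).
hole: A = −π·30² = -2827.43, centroid at (81.00, 108.00).
ΣA = 28672.57 mm²
ΣAX̄ = (31500.00)(75.00) + (-2827.43)(81.00) = 2133477.90 mm³
ΣAȲ = (31500.00)(105.00) + (-2827.43)(108.00) = 3002137.19 mm³
X̄ = 2133477.90 / 28672.57 = 74.41 mm
Ȳ = 3002137.19 / 28672.57 = 104.70 mm

X̄ = 74.41 mm, Ȳ = 104.70 mm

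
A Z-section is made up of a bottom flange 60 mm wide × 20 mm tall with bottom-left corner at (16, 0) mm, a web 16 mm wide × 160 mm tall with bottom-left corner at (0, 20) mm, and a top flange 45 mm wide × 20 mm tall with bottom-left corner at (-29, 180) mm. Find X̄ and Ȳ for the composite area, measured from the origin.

Part | A | x̄ᵢ | ȳᵢ | A·x̄ᵢ | A·ȳᵢ
bottom flange | 1200.00 | 46.00 | 10.00 | 55200.00 | 12000.00
web | 2560.00 | 8.00 | 100.00 | 20480.00 | 256000.00
top flange | 900.00 | -6.50 | 190.00 | -5850.00 | 171000.00
Σ | 4660.00 |  |  | 69830.00 | 439000.00
X̄ = 69830.00 / 4660.00 = 14.98 mm
Ȳ = 439000.00 / 4660.00 = 94.21 mm

X̄ = 14.98 mm, Ȳ = 94.21 mm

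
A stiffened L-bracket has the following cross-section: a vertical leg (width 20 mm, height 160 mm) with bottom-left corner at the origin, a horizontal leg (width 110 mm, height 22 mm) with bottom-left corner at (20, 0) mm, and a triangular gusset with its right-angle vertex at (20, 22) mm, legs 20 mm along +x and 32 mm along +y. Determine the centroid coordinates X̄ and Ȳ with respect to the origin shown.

X̄ = 37.38 mm, Ȳ = 49.34 mm

vertical leg: A = 20 × 160 = 3200.00, centroid at (10.00, 80.00).
horizontal leg: A = 110 × 22 = 2420.00, centroid at (75.00, 11.00).
gusset: A = ½·20·32 = 320.00, centroid at (26.67, 32.67).
ΣA = 5940.00 mm²
ΣAX̄ = (3200.00)(10.00) + (2420.00)(75.00) + (320.00)(26.67) = 222033.33 mm³
ΣAȲ = (3200.00)(80.00) + (2420.00)(11.00) + (320.00)(32.67) = 293073.33 mm³
X̄ = 222033.33 / 5940.00 = 37.38 mm
Ȳ = 293073.33 / 5940.00 = 49.34 mm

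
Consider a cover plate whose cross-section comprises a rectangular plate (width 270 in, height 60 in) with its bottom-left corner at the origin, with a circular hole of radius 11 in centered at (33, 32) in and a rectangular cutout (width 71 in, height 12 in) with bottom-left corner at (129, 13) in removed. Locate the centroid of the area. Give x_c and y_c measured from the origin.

plate: A = 270 × 60 = 16200.00, centroid at (135.00, 30.00).
hole 1: A = −π·11² = -380.13, centroid at (33.00, 32.00).
hole 2: A = −(71 × 12) = -852.00, centroid at (164.50, 19.00).
ΣA = 14967.87 in², ΣAx_c = 2034301.62 in³, ΣAy_c = 457647.75 in³.
x_c = 2034301.62/14967.87 = 135.91 in; y_c = 457647.75/14967.87 = 30.58 in.

x_c = 135.91 in, y_c = 30.58 in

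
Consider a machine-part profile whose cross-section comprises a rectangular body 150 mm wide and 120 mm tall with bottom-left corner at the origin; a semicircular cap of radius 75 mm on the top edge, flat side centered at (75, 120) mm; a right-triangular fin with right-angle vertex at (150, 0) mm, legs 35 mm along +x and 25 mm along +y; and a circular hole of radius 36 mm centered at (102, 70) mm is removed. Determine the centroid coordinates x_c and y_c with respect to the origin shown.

rectangular body: A = 150 × 120 = 18000.00, centroid at (75.00, 60.00).
semicircular top: A = ½π·75² = 8835.73, centroid at (75.00, 151.83).
triangular fin: A = ½·35·25 = 437.50, centroid at (161.67, 8.33).
hole: A = −π·36² = -4071.50, centroid at (102.00, 70.00).
ΣA = 23201.73 mm²
ΣAx_c = (18000.00)(75.00) + (8835.73)(75.00) + (437.50)(161.67) + (-4071.50)(102.00) = 1668115.45 mm³
ΣAy_c = (18000.00)(60.00) + (8835.73)(151.83) + (437.50)(8.33) + (-4071.50)(70.00) = 2140178.07 mm³
x_c = 1668115.45 / 23201.73 = 71.90 mm
y_c = 2140178.07 / 23201.73 = 92.24 mm

x_c = 71.90 mm, y_c = 92.24 mm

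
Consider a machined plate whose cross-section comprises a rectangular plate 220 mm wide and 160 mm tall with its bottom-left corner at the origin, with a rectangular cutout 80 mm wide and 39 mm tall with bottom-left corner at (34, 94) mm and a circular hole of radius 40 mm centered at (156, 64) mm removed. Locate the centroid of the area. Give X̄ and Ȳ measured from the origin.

plate: A = 220 × 160 = 35200.00, centroid at (110.00, 80.00).
hole 1: A = −(80 × 39) = -3120.00, centroid at (74.00, 113.50).
hole 2: A = −π·40² = -5026.55, centroid at (156.00, 64.00).
ΣA = 27053.45 mm², ΣAX̄ = 2856978.47 mm³, ΣAȲ = 2140180.91 mm³.
X̄ = 2856978.47/27053.45 = 105.60 mm; Ȳ = 2140180.91/27053.45 = 79.11 mm.

X̄ = 105.60 mm, Ȳ = 79.11 mm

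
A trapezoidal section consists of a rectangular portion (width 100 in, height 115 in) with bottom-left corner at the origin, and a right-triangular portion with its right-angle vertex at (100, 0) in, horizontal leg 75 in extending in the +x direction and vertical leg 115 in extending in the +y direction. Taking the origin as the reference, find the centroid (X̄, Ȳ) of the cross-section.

Part | A | x̄ᵢ | ȳᵢ | A·x̄ᵢ | A·ȳᵢ
rectangular portion | 11500.00 | 50.00 | 57.50 | 575000.00 | 661250.00
triangular portion | 4312.50 | 125.00 | 38.33 | 539062.50 | 165312.50
Σ | 15812.50 |  |  | 1114062.50 | 826562.50
X̄ = 1114062.50 / 15812.50 = 70.45 in
Ȳ = 826562.50 / 15812.50 = 52.27 in

X̄ = 70.45 in, Ȳ = 52.27 in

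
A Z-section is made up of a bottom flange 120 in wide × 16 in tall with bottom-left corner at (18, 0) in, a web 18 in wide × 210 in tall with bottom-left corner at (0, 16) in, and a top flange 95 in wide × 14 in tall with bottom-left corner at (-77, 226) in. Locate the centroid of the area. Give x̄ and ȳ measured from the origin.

Part | A | x̄ᵢ | ȳᵢ | A·x̄ᵢ | A·ȳᵢ
bottom flange | 1920.00 | 78.00 | 8.00 | 149760.00 | 15360.00
web | 3780.00 | 9.00 | 121.00 | 34020.00 | 457380.00
top flange | 1330.00 | -29.50 | 233.00 | -39235.00 | 309890.00
Σ | 7030.00 |  |  | 144545.00 | 782630.00
x̄ = 144545.00 / 7030.00 = 20.56 in
ȳ = 782630.00 / 7030.00 = 111.33 in

x̄ = 20.56 in, ȳ = 111.33 in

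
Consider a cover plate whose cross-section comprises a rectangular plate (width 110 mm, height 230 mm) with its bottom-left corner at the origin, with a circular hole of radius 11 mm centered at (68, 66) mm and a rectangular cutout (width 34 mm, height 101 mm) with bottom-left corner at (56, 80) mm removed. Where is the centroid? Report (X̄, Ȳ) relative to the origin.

X̄ = 51.89 mm, Ȳ = 113.39 mm

Part | A | x̄ᵢ | ȳᵢ | A·x̄ᵢ | A·ȳᵢ
plate | 25300.00 | 55.00 | 115.00 | 1391500.00 | 2909500.00
hole 1 | -380.13 | 68.00 | 66.00 | -25849.02 | -25088.76
hole 2 | -3434.00 | 73.00 | 130.50 | -250682.00 | -448137.00
Σ | 21485.87 |  |  | 1114968.98 | 2436274.24
X̄ = 1114968.98 / 21485.87 = 51.89 mm
Ȳ = 2436274.24 / 21485.87 = 113.39 mm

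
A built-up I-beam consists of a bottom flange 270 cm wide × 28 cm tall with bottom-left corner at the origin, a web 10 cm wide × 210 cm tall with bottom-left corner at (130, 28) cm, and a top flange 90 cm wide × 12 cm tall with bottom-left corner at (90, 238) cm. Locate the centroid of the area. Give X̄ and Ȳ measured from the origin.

X̄ = 135.00 cm, Ȳ = 60.40 cm

bottom flange: A = 270 × 28 = 7560.00, centroid at (135.00, 14.00).
web: A = 10 × 210 = 2100.00, centroid at (135.00, 133.00).
top flange: A = 90 × 12 = 1080.00, centroid at (135.00, 244.00).
ΣA = 10740.00 cm², ΣAX̄ = 1449900.00 cm³, ΣAȲ = 648660.00 cm³.
X̄ = 1449900.00/10740.00 = 135.00 cm; Ȳ = 648660.00/10740.00 = 60.40 cm.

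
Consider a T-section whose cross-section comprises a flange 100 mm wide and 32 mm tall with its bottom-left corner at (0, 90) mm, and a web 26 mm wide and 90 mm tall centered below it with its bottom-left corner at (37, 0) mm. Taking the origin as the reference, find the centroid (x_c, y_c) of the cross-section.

x_c = 50.00 mm, y_c = 80.23 mm

web: A = 26 × 90 = 2340.00, centroid at (50.00, 45.00).
flange: A = 100 × 32 = 3200.00, centroid at (50.00, 106.00).
ΣA = 5540.00 mm², ΣAx_c = 277000.00 mm³, ΣAy_c = 444500.00 mm³.
x_c = 277000.00/5540.00 = 50.00 mm; y_c = 444500.00/5540.00 = 80.23 mm.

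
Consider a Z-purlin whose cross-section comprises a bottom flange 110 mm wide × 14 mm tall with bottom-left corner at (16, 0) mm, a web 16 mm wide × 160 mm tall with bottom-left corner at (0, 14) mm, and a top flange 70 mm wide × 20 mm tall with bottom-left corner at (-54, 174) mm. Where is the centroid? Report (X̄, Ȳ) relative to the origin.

X̄ = 18.77 mm, Ȳ = 92.55 mm

bottom flange: A = 110 × 14 = 1540.00, centroid at (71.00, 7.00).
web: A = 16 × 160 = 2560.00, centroid at (8.00, 94.00).
top flange: A = 70 × 20 = 1400.00, centroid at (-19.00, 184.00).
ΣA = 5500.00 mm², ΣAX̄ = 103220.00 mm³, ΣAȲ = 509020.00 mm³.
X̄ = 103220.00/5500.00 = 18.77 mm; Ȳ = 509020.00/5500.00 = 92.55 mm.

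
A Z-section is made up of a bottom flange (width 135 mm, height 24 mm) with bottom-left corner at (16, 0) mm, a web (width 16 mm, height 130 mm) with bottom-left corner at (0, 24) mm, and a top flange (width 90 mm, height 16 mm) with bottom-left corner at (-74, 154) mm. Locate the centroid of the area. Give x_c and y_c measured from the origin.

x_c = 36.30 mm, y_c = 67.64 mm

Part | A | x̄ᵢ | ȳᵢ | A·x̄ᵢ | A·ȳᵢ
bottom flange | 3240.00 | 83.50 | 12.00 | 270540.00 | 38880.00
web | 2080.00 | 8.00 | 89.00 | 16640.00 | 185120.00
top flange | 1440.00 | -29.00 | 162.00 | -41760.00 | 233280.00
Σ | 6760.00 |  |  | 245420.00 | 457280.00
x_c = 245420.00 / 6760.00 = 36.30 mm
y_c = 457280.00 / 6760.00 = 67.64 mm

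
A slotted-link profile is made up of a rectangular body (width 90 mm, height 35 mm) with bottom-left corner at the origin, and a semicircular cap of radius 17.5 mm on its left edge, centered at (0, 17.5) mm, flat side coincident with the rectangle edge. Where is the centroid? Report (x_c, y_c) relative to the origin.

x_c = 38.05 mm, y_c = 17.50 mm

rectangular body: A = 90 × 35 = 3150.00, centroid at (45.00, 17.50).
semicircular end: A = ½π·17.5² = 481.06, centroid at (-7.43, 17.50).
ΣA = 3631.06 mm²
ΣAx_c = (3150.00)(45.00) + (481.06)(-7.43) = 138177.08 mm³
ΣAy_c = (3150.00)(17.50) + (481.06)(17.50) = 63543.49 mm³
x_c = 138177.08 / 3631.06 = 38.05 mm
y_c = 63543.49 / 3631.06 = 17.50 mm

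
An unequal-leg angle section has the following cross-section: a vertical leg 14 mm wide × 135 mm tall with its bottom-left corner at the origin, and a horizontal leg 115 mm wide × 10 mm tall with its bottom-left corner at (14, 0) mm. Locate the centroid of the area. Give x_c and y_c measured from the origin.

x_c = 31.40 mm, y_c = 43.86 mm

Part | A | x̄ᵢ | ȳᵢ | A·x̄ᵢ | A·ȳᵢ
vertical leg | 1890.00 | 7.00 | 67.50 | 13230.00 | 127575.00
horizontal leg | 1150.00 | 71.50 | 5.00 | 82225.00 | 5750.00
Σ | 3040.00 |  |  | 95455.00 | 133325.00
x_c = 95455.00 / 3040.00 = 31.40 mm
y_c = 133325.00 / 3040.00 = 43.86 mm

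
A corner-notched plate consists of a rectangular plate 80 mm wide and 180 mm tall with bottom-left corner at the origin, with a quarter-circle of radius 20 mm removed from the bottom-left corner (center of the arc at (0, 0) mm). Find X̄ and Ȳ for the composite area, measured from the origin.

Part | A | x̄ᵢ | ȳᵢ | A·x̄ᵢ | A·ȳᵢ
plate | 14400.00 | 40.00 | 90.00 | 576000.00 | 1296000.00
removed quarter-circle | -314.16 | 8.49 | 8.49 | -2666.67 | -2666.67
Σ | 14085.84 |  |  | 573333.33 | 1293333.33
X̄ = 573333.33 / 14085.84 = 40.70 mm
Ȳ = 1293333.33 / 14085.84 = 91.82 mm

X̄ = 40.70 mm, Ȳ = 91.82 mm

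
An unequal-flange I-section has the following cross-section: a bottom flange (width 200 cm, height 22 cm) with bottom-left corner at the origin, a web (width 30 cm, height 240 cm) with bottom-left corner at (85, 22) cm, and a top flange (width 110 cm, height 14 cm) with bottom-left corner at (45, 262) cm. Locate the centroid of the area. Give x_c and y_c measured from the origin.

bottom flange: A = 200 × 22 = 4400.00, centroid at (100.00, 11.00).
web: A = 30 × 240 = 7200.00, centroid at (100.00, 142.00).
top flange: A = 110 × 14 = 1540.00, centroid at (100.00, 269.00).
ΣA = 13140.00 cm²
ΣAx_c = (4400.00)(100.00) + (7200.00)(100.00) + (1540.00)(100.00) = 1314000.00 cm³
ΣAy_c = (4400.00)(11.00) + (7200.00)(142.00) + (1540.00)(269.00) = 1485060.00 cm³
x_c = 1314000.00 / 13140.00 = 100.00 cm
y_c = 1485060.00 / 13140.00 = 113.02 cm

x_c = 100.00 cm, y_c = 113.02 cm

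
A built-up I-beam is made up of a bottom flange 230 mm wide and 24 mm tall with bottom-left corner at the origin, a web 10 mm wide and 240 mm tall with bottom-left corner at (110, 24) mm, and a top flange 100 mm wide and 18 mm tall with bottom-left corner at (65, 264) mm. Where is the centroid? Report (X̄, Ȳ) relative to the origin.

X̄ = 115.00 mm, Ȳ = 92.93 mm

Part | A | x̄ᵢ | ȳᵢ | A·x̄ᵢ | A·ȳᵢ
bottom flange | 5520.00 | 115.00 | 12.00 | 634800.00 | 66240.00
web | 2400.00 | 115.00 | 144.00 | 276000.00 | 345600.00
top flange | 1800.00 | 115.00 | 273.00 | 207000.00 | 491400.00
Σ | 9720.00 |  |  | 1117800.00 | 903240.00
X̄ = 1117800.00 / 9720.00 = 115.00 mm
Ȳ = 903240.00 / 9720.00 = 92.93 mm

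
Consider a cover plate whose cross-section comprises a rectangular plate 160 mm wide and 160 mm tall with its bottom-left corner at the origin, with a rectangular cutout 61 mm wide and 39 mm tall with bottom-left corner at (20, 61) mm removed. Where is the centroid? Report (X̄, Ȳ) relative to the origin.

plate: A = 160 × 160 = 25600.00, centroid at (80.00, 80.00).
hole: A = −(61 × 39) = -2379.00, centroid at (50.50, 80.50).
ΣA = 23221.00 mm²
ΣAX̄ = (25600.00)(80.00) + (-2379.00)(50.50) = 1927860.50 mm³
ΣAȲ = (25600.00)(80.00) + (-2379.00)(80.50) = 1856490.50 mm³
X̄ = 1927860.50 / 23221.00 = 83.02 mm
Ȳ = 1856490.50 / 23221.00 = 79.95 mm

X̄ = 83.02 mm, Ȳ = 79.95 mm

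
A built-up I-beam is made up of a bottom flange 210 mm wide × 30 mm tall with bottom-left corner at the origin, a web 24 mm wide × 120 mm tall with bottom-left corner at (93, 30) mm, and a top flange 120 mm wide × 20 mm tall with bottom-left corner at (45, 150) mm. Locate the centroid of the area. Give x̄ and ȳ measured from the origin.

x̄ = 105.00 mm, ȳ = 63.70 mm

bottom flange: A = 210 × 30 = 6300.00, centroid at (105.00, 15.00).
web: A = 24 × 120 = 2880.00, centroid at (105.00, 90.00).
top flange: A = 120 × 20 = 2400.00, centroid at (105.00, 160.00).
ΣA = 11580.00 mm², ΣAx̄ = 1215900.00 mm³, ΣAȳ = 737700.00 mm³.
x̄ = 1215900.00/11580.00 = 105.00 mm; ȳ = 737700.00/11580.00 = 63.70 mm.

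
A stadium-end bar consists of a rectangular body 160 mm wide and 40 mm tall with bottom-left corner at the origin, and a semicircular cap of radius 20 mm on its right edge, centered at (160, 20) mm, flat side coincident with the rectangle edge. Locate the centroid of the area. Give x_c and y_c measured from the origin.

Part | A | x̄ᵢ | ȳᵢ | A·x̄ᵢ | A·ȳᵢ
rectangular body | 6400.00 | 80.00 | 20.00 | 512000.00 | 128000.00
semicircular end | 628.32 | 168.49 | 20.00 | 105864.30 | 12566.37
Σ | 7028.32 |  |  | 617864.30 | 140566.37
x_c = 617864.30 / 7028.32 = 87.91 mm
y_c = 140566.37 / 7028.32 = 20.00 mm

x_c = 87.91 mm, y_c = 20.00 mm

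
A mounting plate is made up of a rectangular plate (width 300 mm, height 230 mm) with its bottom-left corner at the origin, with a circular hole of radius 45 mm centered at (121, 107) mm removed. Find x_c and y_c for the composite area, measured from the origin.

plate: A = 300 × 230 = 69000.00, centroid at (150.00, 115.00).
hole: A = −π·45² = -6361.73, centroid at (121.00, 107.00).
ΣA = 62638.27 mm²
ΣAx_c = (69000.00)(150.00) + (-6361.73)(121.00) = 9580231.26 mm³
ΣAy_c = (69000.00)(115.00) + (-6361.73)(107.00) = 7254295.41 mm³
x_c = 9580231.26 / 62638.27 = 152.95 mm
y_c = 7254295.41 / 62638.27 = 115.81 mm

x_c = 152.95 mm, y_c = 115.81 mm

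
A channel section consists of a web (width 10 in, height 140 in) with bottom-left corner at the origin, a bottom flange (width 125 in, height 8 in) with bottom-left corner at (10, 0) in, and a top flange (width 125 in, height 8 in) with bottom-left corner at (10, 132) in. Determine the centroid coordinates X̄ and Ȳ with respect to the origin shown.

X̄ = 44.71 in, Ȳ = 70.00 in

web: A = 10 × 140 = 1400.00, centroid at (5.00, 70.00).
bottom flange: A = 125 × 8 = 1000.00, centroid at (72.50, 4.00).
top flange: A = 125 × 8 = 1000.00, centroid at (72.50, 136.00).
ΣA = 3400.00 in²
ΣAX̄ = (1400.00)(5.00) + (1000.00)(72.50) + (1000.00)(72.50) = 152000.00 in³
ΣAȲ = (1400.00)(70.00) + (1000.00)(4.00) + (1000.00)(136.00) = 238000.00 in³
X̄ = 152000.00 / 3400.00 = 44.71 in
Ȳ = 238000.00 / 3400.00 = 70.00 in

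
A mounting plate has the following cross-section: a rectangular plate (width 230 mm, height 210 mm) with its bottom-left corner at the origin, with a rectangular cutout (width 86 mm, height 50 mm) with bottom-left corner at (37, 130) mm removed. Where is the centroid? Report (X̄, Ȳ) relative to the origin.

X̄ = 118.42 mm, Ȳ = 100.11 mm

Part | A | x̄ᵢ | ȳᵢ | A·x̄ᵢ | A·ȳᵢ
plate | 48300.00 | 115.00 | 105.00 | 5554500.00 | 5071500.00
hole | -4300.00 | 80.00 | 155.00 | -344000.00 | -666500.00
Σ | 44000.00 |  |  | 5210500.00 | 4405000.00
X̄ = 5210500.00 / 44000.00 = 118.42 mm
Ȳ = 4405000.00 / 44000.00 = 100.11 mm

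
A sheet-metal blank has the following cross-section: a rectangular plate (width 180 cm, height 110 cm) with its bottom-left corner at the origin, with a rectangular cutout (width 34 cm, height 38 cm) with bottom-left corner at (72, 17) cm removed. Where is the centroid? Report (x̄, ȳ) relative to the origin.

x̄ = 90.07 cm, ȳ = 56.33 cm

plate: A = 180 × 110 = 19800.00, centroid at (90.00, 55.00).
hole: A = −(34 × 38) = -1292.00, centroid at (89.00, 36.00).
ΣA = 18508.00 cm²
ΣAx̄ = (19800.00)(90.00) + (-1292.00)(89.00) = 1667012.00 cm³
ΣAȳ = (19800.00)(55.00) + (-1292.00)(36.00) = 1042488.00 cm³
x̄ = 1667012.00 / 18508.00 = 90.07 cm
ȳ = 1042488.00 / 18508.00 = 56.33 cm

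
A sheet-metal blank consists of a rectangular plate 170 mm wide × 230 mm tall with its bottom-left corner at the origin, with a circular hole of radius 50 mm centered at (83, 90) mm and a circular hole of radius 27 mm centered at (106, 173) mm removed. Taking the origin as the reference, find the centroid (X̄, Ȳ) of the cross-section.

X̄ = 83.88 mm, Ȳ = 117.19 mm

plate: A = 170 × 230 = 39100.00, centroid at (85.00, 115.00).
hole 1: A = −π·50² = -7853.98, centroid at (83.00, 90.00).
hole 2: A = −π·27² = -2290.22, centroid at (106.00, 173.00).
ΣA = 28955.80 mm², ΣAX̄ = 2428856.09 mm³, ΣAȲ = 3393433.41 mm³.
X̄ = 2428856.09/28955.80 = 83.88 mm; Ȳ = 3393433.41/28955.80 = 117.19 mm.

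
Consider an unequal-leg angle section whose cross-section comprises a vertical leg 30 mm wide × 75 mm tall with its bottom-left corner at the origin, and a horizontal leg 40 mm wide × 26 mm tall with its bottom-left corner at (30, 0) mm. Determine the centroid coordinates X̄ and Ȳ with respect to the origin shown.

Part | A | x̄ᵢ | ȳᵢ | A·x̄ᵢ | A·ȳᵢ
vertical leg | 2250.00 | 15.00 | 37.50 | 33750.00 | 84375.00
horizontal leg | 1040.00 | 50.00 | 13.00 | 52000.00 | 13520.00
Σ | 3290.00 |  |  | 85750.00 | 97895.00
X̄ = 85750.00 / 3290.00 = 26.06 mm
Ȳ = 97895.00 / 3290.00 = 29.76 mm

X̄ = 26.06 mm, Ȳ = 29.76 mm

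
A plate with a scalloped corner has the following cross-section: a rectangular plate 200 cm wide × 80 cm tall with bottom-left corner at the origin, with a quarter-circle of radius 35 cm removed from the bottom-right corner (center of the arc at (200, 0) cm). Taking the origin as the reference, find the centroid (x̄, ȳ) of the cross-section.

x̄ = 94.55 cm, ȳ = 41.61 cm

Part | A | x̄ᵢ | ȳᵢ | A·x̄ᵢ | A·ȳᵢ
plate | 16000.00 | 100.00 | 40.00 | 1600000.00 | 640000.00
removed quarter-circle | -962.11 | 185.15 | 14.85 | -178130.88 | -14291.67
Σ | 15037.89 |  |  | 1421869.12 | 625708.33
x̄ = 1421869.12 / 15037.89 = 94.55 cm
ȳ = 625708.33 / 15037.89 = 41.61 cm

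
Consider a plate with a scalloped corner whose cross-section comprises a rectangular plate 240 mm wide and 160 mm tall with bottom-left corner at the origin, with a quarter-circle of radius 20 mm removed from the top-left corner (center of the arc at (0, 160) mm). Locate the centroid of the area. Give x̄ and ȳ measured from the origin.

plate: A = 240 × 160 = 38400.00, centroid at (120.00, 80.00).
removed quarter-circle: A = −¼π·20² = -314.16, centroid at (8.49, 151.51).
ΣA = 38085.84 mm², ΣAx̄ = 4605333.33 mm³, ΣAȳ = 3024401.18 mm³.
x̄ = 4605333.33/38085.84 = 120.92 mm; ȳ = 3024401.18/38085.84 = 79.41 mm.

x̄ = 120.92 mm, ȳ = 79.41 mm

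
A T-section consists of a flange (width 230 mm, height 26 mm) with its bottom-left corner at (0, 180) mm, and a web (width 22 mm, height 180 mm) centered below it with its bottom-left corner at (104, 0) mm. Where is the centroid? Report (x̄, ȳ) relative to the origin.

x̄ = 115.00 mm, ȳ = 151.97 mm

web: A = 22 × 180 = 3960.00, centroid at (115.00, 90.00).
flange: A = 230 × 26 = 5980.00, centroid at (115.00, 193.00).
ΣA = 9940.00 mm²
ΣAx̄ = (3960.00)(115.00) + (5980.00)(115.00) = 1143100.00 mm³
ΣAȳ = (3960.00)(90.00) + (5980.00)(193.00) = 1510540.00 mm³
x̄ = 1143100.00 / 9940.00 = 115.00 mm
ȳ = 1510540.00 / 9940.00 = 151.97 mm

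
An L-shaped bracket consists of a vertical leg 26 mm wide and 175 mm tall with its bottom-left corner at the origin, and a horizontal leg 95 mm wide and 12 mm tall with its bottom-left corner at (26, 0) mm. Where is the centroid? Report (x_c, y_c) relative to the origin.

x_c = 25.12 mm, y_c = 71.17 mm

Part | A | x̄ᵢ | ȳᵢ | A·x̄ᵢ | A·ȳᵢ
vertical leg | 4550.00 | 13.00 | 87.50 | 59150.00 | 398125.00
horizontal leg | 1140.00 | 73.50 | 6.00 | 83790.00 | 6840.00
Σ | 5690.00 |  |  | 142940.00 | 404965.00
x_c = 142940.00 / 5690.00 = 25.12 mm
y_c = 404965.00 / 5690.00 = 71.17 mm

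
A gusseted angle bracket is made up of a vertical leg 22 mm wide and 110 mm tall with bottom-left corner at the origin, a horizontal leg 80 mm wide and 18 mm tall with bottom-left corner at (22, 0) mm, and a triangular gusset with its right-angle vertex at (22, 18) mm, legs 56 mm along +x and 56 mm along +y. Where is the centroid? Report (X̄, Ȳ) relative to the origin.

X̄ = 33.10 mm, Ȳ = 37.50 mm

vertical leg: A = 22 × 110 = 2420.00, centroid at (11.00, 55.00).
horizontal leg: A = 80 × 18 = 1440.00, centroid at (62.00, 9.00).
gusset: A = ½·56·56 = 1568.00, centroid at (40.67, 36.67).
ΣA = 5428.00 mm², ΣAX̄ = 179665.33 mm³, ΣAȲ = 203553.33 mm³.
X̄ = 179665.33/5428.00 = 33.10 mm; Ȳ = 203553.33/5428.00 = 37.50 mm.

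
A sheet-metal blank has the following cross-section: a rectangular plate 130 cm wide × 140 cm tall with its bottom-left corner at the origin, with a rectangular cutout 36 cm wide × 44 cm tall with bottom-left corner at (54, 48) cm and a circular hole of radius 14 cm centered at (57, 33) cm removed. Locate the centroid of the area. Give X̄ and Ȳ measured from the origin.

X̄ = 64.61 cm, Ȳ = 71.42 cm

Part | A | x̄ᵢ | ȳᵢ | A·x̄ᵢ | A·ȳᵢ
plate | 18200.00 | 65.00 | 70.00 | 1183000.00 | 1274000.00
hole 1 | -1584.00 | 72.00 | 70.00 | -114048.00 | -110880.00
hole 2 | -615.75 | 57.00 | 33.00 | -35097.87 | -20319.82
Σ | 16000.25 |  |  | 1033854.13 | 1142800.18
X̄ = 1033854.13 / 16000.25 = 64.61 cm
Ȳ = 1142800.18 / 16000.25 = 71.42 cm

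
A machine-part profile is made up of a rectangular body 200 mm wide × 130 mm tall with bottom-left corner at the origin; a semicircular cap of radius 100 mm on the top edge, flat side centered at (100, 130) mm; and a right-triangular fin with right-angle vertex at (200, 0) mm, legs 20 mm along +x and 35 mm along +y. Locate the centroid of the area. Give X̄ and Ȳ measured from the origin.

X̄ = 100.89 mm, Ȳ = 104.68 mm

rectangular body: A = 200 × 130 = 26000.00, centroid at (100.00, 65.00).
semicircular top: A = ½π·100² = 15707.96, centroid at (100.00, 172.44).
triangular fin: A = ½·20·35 = 350.00, centroid at (206.67, 11.67).
ΣA = 42057.96 mm², ΣAX̄ = 4243129.66 mm³, ΣAȲ = 4402785.22 mm³.
X̄ = 4243129.66/42057.96 = 100.89 mm; Ȳ = 4402785.22/42057.96 = 104.68 mm.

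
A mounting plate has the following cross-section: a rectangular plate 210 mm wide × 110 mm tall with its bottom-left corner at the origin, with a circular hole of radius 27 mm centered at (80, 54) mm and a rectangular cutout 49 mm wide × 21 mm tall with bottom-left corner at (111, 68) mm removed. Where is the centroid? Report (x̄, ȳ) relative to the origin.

plate: A = 210 × 110 = 23100.00, centroid at (105.00, 55.00).
hole 1: A = −π·27² = -2290.22, centroid at (80.00, 54.00).
hole 2: A = −(49 × 21) = -1029.00, centroid at (135.50, 78.50).
ΣA = 19780.78 mm², ΣAx̄ = 2102852.82 mm³, ΣAȳ = 1066051.56 mm³.
x̄ = 2102852.82/19780.78 = 106.31 mm; ȳ = 1066051.56/19780.78 = 53.89 mm.

x̄ = 106.31 mm, ȳ = 53.89 mm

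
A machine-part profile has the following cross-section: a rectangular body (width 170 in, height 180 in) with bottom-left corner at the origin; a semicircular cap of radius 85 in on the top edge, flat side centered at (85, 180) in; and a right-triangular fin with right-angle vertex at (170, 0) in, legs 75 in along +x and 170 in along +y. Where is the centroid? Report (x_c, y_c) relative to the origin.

rectangular body: A = 170 × 180 = 30600.00, centroid at (85.00, 90.00).
semicircular top: A = ½π·85² = 11349.00, centroid at (85.00, 216.08).
triangular fin: A = ½·75·170 = 6375.00, centroid at (195.00, 56.67).
ΣA = 48324.00 in², ΣAx_c = 4808790.29 in³, ΣAy_c = 5567487.29 in³.
x_c = 4808790.29/48324.00 = 99.51 in; y_c = 5567487.29/48324.00 = 115.21 in.

x_c = 99.51 in, y_c = 115.21 in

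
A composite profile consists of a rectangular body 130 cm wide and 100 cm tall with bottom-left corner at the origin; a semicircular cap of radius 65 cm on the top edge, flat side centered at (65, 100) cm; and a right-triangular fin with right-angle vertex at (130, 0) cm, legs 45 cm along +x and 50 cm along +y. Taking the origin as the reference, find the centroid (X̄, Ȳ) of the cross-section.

rectangular body: A = 130 × 100 = 13000.00, centroid at (65.00, 50.00).
semicircular top: A = ½π·65² = 6636.61, centroid at (65.00, 127.59).
triangular fin: A = ½·45·50 = 1125.00, centroid at (145.00, 16.67).
ΣA = 20761.61 cm²
ΣAX̄ = (13000.00)(65.00) + (6636.61)(65.00) + (1125.00)(145.00) = 1439504.94 cm³
ΣAȲ = (13000.00)(50.00) + (6636.61)(127.59) + (1125.00)(16.67) = 1515494.78 cm³
X̄ = 1439504.94 / 20761.61 = 69.33 cm
Ȳ = 1515494.78 / 20761.61 = 73.00 cm

X̄ = 69.33 cm, Ȳ = 73.00 cm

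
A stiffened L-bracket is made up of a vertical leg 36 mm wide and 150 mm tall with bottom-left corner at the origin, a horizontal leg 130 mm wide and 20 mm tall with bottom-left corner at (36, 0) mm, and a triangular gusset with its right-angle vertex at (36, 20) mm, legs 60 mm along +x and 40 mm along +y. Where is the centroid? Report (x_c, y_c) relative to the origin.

vertical leg: A = 36 × 150 = 5400.00, centroid at (18.00, 75.00).
horizontal leg: A = 130 × 20 = 2600.00, centroid at (101.00, 10.00).
gusset: A = ½·60·40 = 1200.00, centroid at (56.00, 33.33).
ΣA = 9200.00 mm²
ΣAx_c = (5400.00)(18.00) + (2600.00)(101.00) + (1200.00)(56.00) = 427000.00 mm³
ΣAy_c = (5400.00)(75.00) + (2600.00)(10.00) + (1200.00)(33.33) = 471000.00 mm³
x_c = 427000.00 / 9200.00 = 46.41 mm
y_c = 471000.00 / 9200.00 = 51.20 mm

x_c = 46.41 mm, y_c = 51.20 mm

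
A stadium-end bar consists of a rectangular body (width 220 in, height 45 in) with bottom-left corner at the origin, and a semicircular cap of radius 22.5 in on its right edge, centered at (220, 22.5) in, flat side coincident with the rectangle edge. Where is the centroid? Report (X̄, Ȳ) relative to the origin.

rectangular body: A = 220 × 45 = 9900.00, centroid at (110.00, 22.50).
semicircular end: A = ½π·22.5² = 795.22, centroid at (229.55, 22.50).
ΣA = 10695.22 in²
ΣAX̄ = (9900.00)(110.00) + (795.22)(229.55) = 1271541.19 in³
ΣAȲ = (9900.00)(22.50) + (795.22)(22.50) = 240642.35 in³
X̄ = 1271541.19 / 10695.22 = 118.89 in
Ȳ = 240642.35 / 10695.22 = 22.50 in

X̄ = 118.89 in, Ȳ = 22.50 in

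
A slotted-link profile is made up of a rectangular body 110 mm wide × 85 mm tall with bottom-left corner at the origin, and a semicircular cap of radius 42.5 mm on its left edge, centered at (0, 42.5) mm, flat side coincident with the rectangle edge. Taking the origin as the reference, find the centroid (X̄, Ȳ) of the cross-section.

X̄ = 38.00 mm, Ȳ = 42.50 mm

rectangular body: A = 110 × 85 = 9350.00, centroid at (55.00, 42.50).
semicircular end: A = ½π·42.5² = 2837.25, centroid at (-18.04, 42.50).
ΣA = 12187.25 mm², ΣAX̄ = 463072.92 mm³, ΣAȲ = 517958.16 mm³.
X̄ = 463072.92/12187.25 = 38.00 mm; Ȳ = 517958.16/12187.25 = 42.50 mm.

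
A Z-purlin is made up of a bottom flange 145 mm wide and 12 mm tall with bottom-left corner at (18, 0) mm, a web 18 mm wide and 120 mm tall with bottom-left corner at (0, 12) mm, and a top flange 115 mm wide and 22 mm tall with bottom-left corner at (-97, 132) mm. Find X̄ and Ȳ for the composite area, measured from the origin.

X̄ = 11.97 mm, Ȳ = 82.08 mm

bottom flange: A = 145 × 12 = 1740.00, centroid at (90.50, 6.00).
web: A = 18 × 120 = 2160.00, centroid at (9.00, 72.00).
top flange: A = 115 × 22 = 2530.00, centroid at (-39.50, 143.00).
ΣA = 6430.00 mm², ΣAX̄ = 76975.00 mm³, ΣAȲ = 527750.00 mm³.
X̄ = 76975.00/6430.00 = 11.97 mm; Ȳ = 527750.00/6430.00 = 82.08 mm.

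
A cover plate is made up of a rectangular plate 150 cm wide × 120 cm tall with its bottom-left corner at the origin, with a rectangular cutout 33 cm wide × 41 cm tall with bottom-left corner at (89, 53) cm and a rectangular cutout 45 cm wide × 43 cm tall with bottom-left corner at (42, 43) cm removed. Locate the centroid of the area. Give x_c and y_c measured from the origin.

Part | A | x̄ᵢ | ȳᵢ | A·x̄ᵢ | A·ȳᵢ
plate | 18000.00 | 75.00 | 60.00 | 1350000.00 | 1080000.00
hole 1 | -1353.00 | 105.50 | 73.50 | -142741.50 | -99445.50
hole 2 | -1935.00 | 64.50 | 64.50 | -124807.50 | -124807.50
Σ | 14712.00 |  |  | 1082451.00 | 855747.00
x_c = 1082451.00 / 14712.00 = 73.58 cm
y_c = 855747.00 / 14712.00 = 58.17 cm

x_c = 73.58 cm, y_c = 58.17 cm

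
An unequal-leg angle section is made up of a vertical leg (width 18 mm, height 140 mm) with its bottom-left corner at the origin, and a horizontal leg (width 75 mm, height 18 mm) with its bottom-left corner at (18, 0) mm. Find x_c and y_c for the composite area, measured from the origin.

x_c = 25.22 mm, y_c = 48.72 mm

vertical leg: A = 18 × 140 = 2520.00, centroid at (9.00, 70.00).
horizontal leg: A = 75 × 18 = 1350.00, centroid at (55.50, 9.00).
ΣA = 3870.00 mm², ΣAx_c = 97605.00 mm³, ΣAy_c = 188550.00 mm³.
x_c = 97605.00/3870.00 = 25.22 mm; y_c = 188550.00/3870.00 = 48.72 mm.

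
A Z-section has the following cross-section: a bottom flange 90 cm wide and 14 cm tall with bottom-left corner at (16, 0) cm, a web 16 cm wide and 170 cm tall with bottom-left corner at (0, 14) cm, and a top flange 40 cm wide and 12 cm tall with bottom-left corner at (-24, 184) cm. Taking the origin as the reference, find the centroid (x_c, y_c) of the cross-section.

x_c = 21.68 cm, y_c = 82.80 cm

Part | A | x̄ᵢ | ȳᵢ | A·x̄ᵢ | A·ȳᵢ
bottom flange | 1260.00 | 61.00 | 7.00 | 76860.00 | 8820.00
web | 2720.00 | 8.00 | 99.00 | 21760.00 | 269280.00
top flange | 480.00 | -4.00 | 190.00 | -1920.00 | 91200.00
Σ | 4460.00 |  |  | 96700.00 | 369300.00
x_c = 96700.00 / 4460.00 = 21.68 cm
y_c = 369300.00 / 4460.00 = 82.80 cm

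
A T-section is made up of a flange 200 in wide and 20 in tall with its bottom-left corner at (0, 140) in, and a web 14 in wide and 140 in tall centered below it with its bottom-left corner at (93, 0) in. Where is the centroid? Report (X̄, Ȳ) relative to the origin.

Part | A | x̄ᵢ | ȳᵢ | A·x̄ᵢ | A·ȳᵢ
web | 1960.00 | 100.00 | 70.00 | 196000.00 | 137200.00
flange | 4000.00 | 100.00 | 150.00 | 400000.00 | 600000.00
Σ | 5960.00 |  |  | 596000.00 | 737200.00
X̄ = 596000.00 / 5960.00 = 100.00 in
Ȳ = 737200.00 / 5960.00 = 123.69 in

X̄ = 100.00 in, Ȳ = 123.69 in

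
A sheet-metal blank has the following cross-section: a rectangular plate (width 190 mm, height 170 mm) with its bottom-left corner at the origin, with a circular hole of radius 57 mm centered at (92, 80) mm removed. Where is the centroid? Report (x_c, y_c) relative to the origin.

x_c = 96.39 mm, y_c = 87.31 mm

plate: A = 190 × 170 = 32300.00, centroid at (95.00, 85.00).
hole: A = −π·57² = -10207.03, centroid at (92.00, 80.00).
ΣA = 22092.97 mm², ΣAx_c = 2129452.82 mm³, ΣAy_c = 1928937.24 mm³.
x_c = 2129452.82/22092.97 = 96.39 mm; y_c = 1928937.24/22092.97 = 87.31 mm.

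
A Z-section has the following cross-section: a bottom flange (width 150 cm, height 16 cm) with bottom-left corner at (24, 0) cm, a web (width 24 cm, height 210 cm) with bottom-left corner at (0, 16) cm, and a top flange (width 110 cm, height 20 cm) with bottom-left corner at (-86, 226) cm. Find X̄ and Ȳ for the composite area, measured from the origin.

bottom flange: A = 150 × 16 = 2400.00, centroid at (99.00, 8.00).
web: A = 24 × 210 = 5040.00, centroid at (12.00, 121.00).
top flange: A = 110 × 20 = 2200.00, centroid at (-31.00, 236.00).
ΣA = 9640.00 cm²
ΣAX̄ = (2400.00)(99.00) + (5040.00)(12.00) + (2200.00)(-31.00) = 229880.00 cm³
ΣAȲ = (2400.00)(8.00) + (5040.00)(121.00) + (2200.00)(236.00) = 1148240.00 cm³
X̄ = 229880.00 / 9640.00 = 23.85 cm
Ȳ = 1148240.00 / 9640.00 = 119.11 cm

X̄ = 23.85 cm, Ȳ = 119.11 cm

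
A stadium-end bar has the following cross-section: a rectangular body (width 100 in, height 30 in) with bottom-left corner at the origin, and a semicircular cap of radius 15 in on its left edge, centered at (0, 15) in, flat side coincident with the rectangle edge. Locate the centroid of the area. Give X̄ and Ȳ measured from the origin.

rectangular body: A = 100 × 30 = 3000.00, centroid at (50.00, 15.00).
semicircular end: A = ½π·15² = 353.43, centroid at (-6.37, 15.00).
ΣA = 3353.43 in², ΣAX̄ = 147750.00 in³, ΣAȲ = 50301.44 in³.
X̄ = 147750.00/3353.43 = 44.06 in; Ȳ = 50301.44/3353.43 = 15.00 in.

X̄ = 44.06 in, Ȳ = 15.00 in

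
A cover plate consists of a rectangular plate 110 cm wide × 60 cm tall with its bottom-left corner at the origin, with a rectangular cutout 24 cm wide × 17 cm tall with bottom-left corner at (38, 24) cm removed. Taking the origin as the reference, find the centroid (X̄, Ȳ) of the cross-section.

X̄ = 55.33 cm, Ȳ = 29.84 cm

plate: A = 110 × 60 = 6600.00, centroid at (55.00, 30.00).
hole: A = −(24 × 17) = -408.00, centroid at (50.00, 32.50).
ΣA = 6192.00 cm², ΣAX̄ = 342600.00 cm³, ΣAȲ = 184740.00 cm³.
X̄ = 342600.00/6192.00 = 55.33 cm; Ȳ = 184740.00/6192.00 = 29.84 cm.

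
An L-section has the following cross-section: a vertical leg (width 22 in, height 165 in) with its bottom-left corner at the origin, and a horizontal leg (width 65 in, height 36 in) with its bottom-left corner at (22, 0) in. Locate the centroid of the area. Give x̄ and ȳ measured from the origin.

vertical leg: A = 22 × 165 = 3630.00, centroid at (11.00, 82.50).
horizontal leg: A = 65 × 36 = 2340.00, centroid at (54.50, 18.00).
ΣA = 5970.00 in²
ΣAx̄ = (3630.00)(11.00) + (2340.00)(54.50) = 167460.00 in³
ΣAȳ = (3630.00)(82.50) + (2340.00)(18.00) = 341595.00 in³
x̄ = 167460.00 / 5970.00 = 28.05 in
ȳ = 341595.00 / 5970.00 = 57.22 in

x̄ = 28.05 in, ȳ = 57.22 in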